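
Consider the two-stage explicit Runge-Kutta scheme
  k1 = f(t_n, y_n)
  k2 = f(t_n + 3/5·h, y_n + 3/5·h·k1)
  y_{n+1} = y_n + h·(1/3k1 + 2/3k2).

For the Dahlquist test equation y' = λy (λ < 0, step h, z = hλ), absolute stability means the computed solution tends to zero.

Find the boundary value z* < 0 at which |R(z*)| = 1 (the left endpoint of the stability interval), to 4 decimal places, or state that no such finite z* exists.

Set f=λy, z=hλ:
  k1=λy_n ⇒ h·k1=z·y_n;  k2=λ(1+3/5z)y_n ⇒ h·k2=z(1+3/5z)y_n
  y_{n+1}/y_n = 1 + 1/3z + 2/3z(1+3/5z) = 1 + z + 2/5z²
  so R(z) = 1 + z + 2/5z².

Boundary: |R(x)|=1, x<0.
x=-0.95: |R|=0.4110
R=1: x+2/5x²=0 ⇒ x=−5/2=-2.5000; min R=1−1/(4·2/5)=0.3750>−1
Confirm numerically:
  x=-1.936: |R|=0.56324 <1
  x=-1.448: |R|=0.39068 <1
  x=-1.291: |R|=0.37567 <1
  x=-1.006: |R|=0.39881 <1
  x=-2.916: |R|=1.48522 >1
  x=-2.911: |R|=1.47857 >1
  x=-2.755: |R|=1.28101 >1
So |R|<1 on (-2.5000, 0).

left endpoint -2.5000.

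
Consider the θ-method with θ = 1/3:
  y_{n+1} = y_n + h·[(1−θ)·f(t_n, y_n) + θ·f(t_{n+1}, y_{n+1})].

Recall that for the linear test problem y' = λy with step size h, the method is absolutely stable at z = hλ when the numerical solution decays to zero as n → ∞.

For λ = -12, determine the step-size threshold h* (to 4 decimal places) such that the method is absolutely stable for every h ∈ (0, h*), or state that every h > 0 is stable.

On y'=λy, z=hλ:
  y_{n+1} = y_n + z·[2/3·y_n + 1/3·y_{n+1}] ⇒ (1 − 1/3z)y_{n+1} = (1 + 2/3z)y_n
  Hence R(z) = (1 + 2/3z)/(1 − 1/3z).

Solve |R(x)|<1 on ℝ⁻.
x=-0.81: |R|=0.3622
R=−1: 1+2/3x = −1+1/3x ⇒ -1/3x=2 ⇒ x=2/(-1/3)=-6.0000
Confirm numerically:
  x=-5.239: |R|=0.90763 <1
  x=-4.900: |R|=0.86076 <1
  x=-3.804: |R|=0.67725 <1
  x=-2.911: |R|=0.47741 <1
  x=-6.317: |R|=1.03402 >1
  x=-6.206: |R|=1.02238 >1
  x=-6.180: |R|=1.01961 >1
Stable set (-6.0000, 0).

(-6.0000,0); λ=-12 ⇒ h* = (6)/12 = 0.5000.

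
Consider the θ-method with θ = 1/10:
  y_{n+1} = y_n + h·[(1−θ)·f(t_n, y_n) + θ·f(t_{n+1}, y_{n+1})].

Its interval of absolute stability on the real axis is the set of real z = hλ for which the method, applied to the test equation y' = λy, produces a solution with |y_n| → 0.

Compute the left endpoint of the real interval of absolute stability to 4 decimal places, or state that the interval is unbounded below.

On y'=λy, z=hλ:
  y_{n+1} = y_n + z·[9/10·y_n + 1/10·y_{n+1}] ⇒ (1 − 1/10z)y_{n+1} = (1 + 9/10z)y_n
  Hence R(z) = (1 + 9/10z)/(1 − 1/10z).

Need |R(x)|<1, x<0.
x=-1.13: |R|=0.0153
R=−1: 1+9/10x = −1+1/10x ⇒ -4/5x=2 ⇒ x=2/(-4/5)=-2.5000
Confirm numerically:
  x=-2.372: |R|=0.91723 <1
  x=-1.937: |R|=0.62269 <1
  x=-1.880: |R|=0.58249 <1
  x=-1.716: |R|=0.46466 <1
  x=-2.761: |R|=1.16362 >1
  x=-2.628: |R|=1.08109 >1
  x=-2.570: |R|=1.04455 >1
Interval (-2.5000, 0).

z* = -2.5000.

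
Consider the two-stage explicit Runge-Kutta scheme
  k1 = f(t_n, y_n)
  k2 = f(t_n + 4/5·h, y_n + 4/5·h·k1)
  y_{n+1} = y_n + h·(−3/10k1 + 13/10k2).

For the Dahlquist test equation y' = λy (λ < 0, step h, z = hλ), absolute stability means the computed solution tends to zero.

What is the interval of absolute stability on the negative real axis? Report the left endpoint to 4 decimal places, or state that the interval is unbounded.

With y'=λy (z=hλ):
  k1=λy_n ⇒ h·k1=z·y_n;  k2=λ(1+4/5z)y_n ⇒ h·k2=z(1+4/5z)y_n
  y_{n+1}/y_n = 1 − 3/10z + 13/10z(1+4/5z) = 1 + z + 26/25z²
  so R(z) = 1 + z + 26/25z².

Find x<0 with |R(x)|<1.
x=-1.42: |R|=1.6771
R=1: x+26/25x²=0 ⇒ x=−25/26=-0.9615; min R=1−1/(4·26/25)=0.7596>−1
Confirm numerically:
  x=-0.868: |R|=0.91556 <1
  x=-0.600: |R|=0.77440 <1
  x=-0.483: |R|=0.75962 <1
  x=-1.398: |R|=1.63458 >1
  x=-1.310: |R|=1.47474 >1
  x=-1.107: |R|=1.16747 >1
Interval (-0.9615, 0).

z∈(-0.9615,0).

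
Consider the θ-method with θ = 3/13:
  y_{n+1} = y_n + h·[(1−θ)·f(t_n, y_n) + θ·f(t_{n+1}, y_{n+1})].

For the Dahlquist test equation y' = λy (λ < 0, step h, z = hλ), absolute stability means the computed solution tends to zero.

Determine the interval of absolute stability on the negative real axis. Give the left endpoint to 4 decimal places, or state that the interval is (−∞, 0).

z∈(-3.7143,0).

Set f=λy, z=hλ:
  y_{n+1} = y_n + z·[10/13·y_n + 3/13·y_{n+1}] ⇒ (1 − 3/13z)y_{n+1} = (1 + 10/13z)y_n
  ⇒ R(z) = (1 + 10/13z)/(1 − 3/13z).

Need |R(x)|<1, x<0.
x=-1.7: |R|=0.2210
R=−1: 1+10/13x = −1+3/13x ⇒ -7/13x=2 ⇒ x=2/(-7/13)=-3.7143
Confirm numerically:
  x=-3.191: |R|=0.83773 <1
  x=-2.656: |R|=0.64670 <1
  x=-2.561: |R|=0.60968 <1
  x=-4.187: |R|=1.12946 >1
  x=-3.930: |R|=1.06091 >1
Interval (-3.7143, 0).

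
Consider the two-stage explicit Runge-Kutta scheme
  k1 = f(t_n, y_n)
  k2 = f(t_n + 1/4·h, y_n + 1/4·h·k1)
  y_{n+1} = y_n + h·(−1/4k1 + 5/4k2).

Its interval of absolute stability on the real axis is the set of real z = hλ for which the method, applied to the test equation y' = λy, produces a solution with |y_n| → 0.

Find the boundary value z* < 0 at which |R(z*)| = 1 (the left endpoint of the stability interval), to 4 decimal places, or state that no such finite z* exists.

On y'=λy, z=hλ:
  k1=λy_n ⇒ h·k1=z·y_n;  k2=λ(1+1/4z)y_n ⇒ h·k2=z(1+1/4z)y_n
  y_{n+1}/y_n = 1 − 1/4z + 5/4z(1+1/4z) = 1 + z + 5/16z²
  R(z) = 1 + z + 5/16z².

Solve |R(x)|<1 on ℝ⁻.
x=-0.7: |R|=0.4531
R=1: x+5/16x²=0 ⇒ x=−16/5=-3.2000; min R=1−1/(4·5/16)=0.2000>−1
Confirm numerically:
  x=-2.198: |R|=0.31175 <1
  x=-1.894: |R|=0.22701 <1
  x=-1.394: |R|=0.21326 <1
  x=-3.396: |R|=1.20800 >1
  x=-3.338: |R|=1.14395 >1
  x=-3.233: |R|=1.03334 >1
Interval (-3.2000, 0).

z* = -3.2000.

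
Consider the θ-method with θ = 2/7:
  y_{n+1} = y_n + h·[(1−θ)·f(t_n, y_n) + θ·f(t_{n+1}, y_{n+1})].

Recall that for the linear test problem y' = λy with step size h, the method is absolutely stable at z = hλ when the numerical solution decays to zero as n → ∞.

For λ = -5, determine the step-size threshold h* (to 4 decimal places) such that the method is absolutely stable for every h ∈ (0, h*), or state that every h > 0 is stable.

Test eqn y'=λy, z=hλ:
  y_{n+1} = y_n + z·[5/7·y_n + 2/7·y_{n+1}] ⇒ (1 − 2/7z)y_{n+1} = (1 + 5/7z)y_n
  Hence R(z) = (1 + 5/7z)/(1 − 2/7z).

Need |R(x)|<1, x<0.
x=-1.77: |R|=0.1755
R=−1: 1+5/7x = −1+2/7x ⇒ -3/7x=2 ⇒ x=2/(-3/7)=-4.6667
Confirm numerically:
  x=-4.419: |R|=0.95309 <1
  x=-4.345: |R|=0.93850 <1
  x=-3.264: |R|=0.68894 <1
  x=-2.087: |R|=0.30741 <1
  x=-5.179: |R|=1.08855 >1
  x=-4.920: |R|=1.04513 >1
  x=-4.916: |R|=1.04444 >1
Interval (-4.6667, 0).

(-4.6667,0); λ=-5 ⇒ h* = (14/3)/5 = 0.9333.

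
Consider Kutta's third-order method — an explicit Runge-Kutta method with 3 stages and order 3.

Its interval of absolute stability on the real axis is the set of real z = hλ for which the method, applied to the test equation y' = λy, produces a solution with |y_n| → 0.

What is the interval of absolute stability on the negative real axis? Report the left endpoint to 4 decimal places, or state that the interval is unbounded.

Set f=λy, z=hλ:
  order 3, 3-stage ⇒ R(z)=1+z+z^2/2+z^3/6
  (e.g. R(-0.43)=0.64920, |R|=0.64920)

Boundary: |R(x)|=1, x<0.
x=-0.43: |R|=0.6492
|R(-1.48)|=0.0749 |R(-1.19)|=0.2372 |R(-0.55)|=0.5735
Bisect:
  x_lo=-3.3023 |R|=2.8517  x_hi=-0.3699 |R|=0.6901
  mid=-1.83608 |R|=0.18211 →hi
  mid=-2.56918 |R|=1.09523 →lo
  mid=-2.20263 |R|=0.55788 →hi
  mid=-2.38590 |R|=0.80328 →hi
  mid=-2.47754 |R|=0.94305 →hi
  mid=-2.52336 |R|=1.01754 →lo
  mid=-2.50045 |R|=0.97990 →hi
  mid=-2.51190 |R|=0.99862 →hi
  mid=-2.51763 |R|=1.00805 →lo
  ...
  [-2.51280,-2.51262] ⇒ x*=-2.5127
Stable set (-2.5127, 0).

(-2.5127, 0).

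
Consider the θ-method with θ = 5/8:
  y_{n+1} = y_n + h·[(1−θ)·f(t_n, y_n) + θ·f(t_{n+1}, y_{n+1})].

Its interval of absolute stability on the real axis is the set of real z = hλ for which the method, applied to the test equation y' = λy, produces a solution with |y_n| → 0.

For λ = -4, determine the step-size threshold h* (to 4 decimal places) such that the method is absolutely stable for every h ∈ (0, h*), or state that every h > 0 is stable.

(−∞, 0) — no finite endpoint. Any h>0 works for λ=-4.

Test eqn y'=λy, z=hλ:
  y_{n+1} = y_n + z·[3/8·y_n + 5/8·y_{n+1}] ⇒ (1 − 5/8z)y_{n+1} = (1 + 3/8z)y_n
  R(z) = (1 + 3/8z)/(1 − 5/8z).

Need |R(x)|<1, x<0.
x=-1.66: |R|=0.1853
x=-2: |R|=0.1111
x=-10: |R|=0.3793
x=-100: |R|=0.5748
θ=5/8≥1/2 ⇒ |1+3/8x|<|1−5/8x| ∀x<0 ⇒ stable on all of ℝ⁻.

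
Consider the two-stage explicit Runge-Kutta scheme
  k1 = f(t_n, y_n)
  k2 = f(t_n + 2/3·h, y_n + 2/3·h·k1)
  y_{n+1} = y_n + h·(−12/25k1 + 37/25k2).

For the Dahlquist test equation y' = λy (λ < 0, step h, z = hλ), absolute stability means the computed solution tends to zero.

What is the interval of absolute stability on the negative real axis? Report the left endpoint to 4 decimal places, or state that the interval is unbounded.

(-1.0135, 0).

With y'=λy (z=hλ):
  k1=λy_n ⇒ h·k1=z·y_n;  k2=λ(1+2/3z)y_n ⇒ h·k2=z(1+2/3z)y_n
  y_{n+1}/y_n = 1 − 12/25z + 37/25z(1+2/3z) = 1 + z + 74/75z²
  so R(z) = 1 + z + 74/75z².

Find x<0 with |R(x)|<1.
x=-0.66: |R|=0.7698
R=1: x+74/75x²=0 ⇒ x=−75/74=-1.0135; min R=1−1/(4·74/75)=0.7466>−1
Confirm numerically:
  x=-0.770: |R|=0.81499 <1
  x=-0.751: |R|=0.80548 <1
  x=-0.621: |R|=0.75950 <1
  x=-0.451: |R|=0.74969 <1
  x=-1.389: |R|=1.51460 >1
  x=-1.331: |R|=1.41694 >1
  x=-1.155: |R|=1.16124 >1
So |R|<1 on (-1.0135, 0).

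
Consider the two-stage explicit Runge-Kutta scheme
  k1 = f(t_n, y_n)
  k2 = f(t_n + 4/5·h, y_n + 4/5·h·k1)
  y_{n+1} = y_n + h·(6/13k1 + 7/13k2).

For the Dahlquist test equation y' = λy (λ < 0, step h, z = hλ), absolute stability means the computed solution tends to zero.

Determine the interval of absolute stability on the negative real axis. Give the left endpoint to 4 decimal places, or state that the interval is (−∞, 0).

(-2.3214, 0).

With y'=λy (z=hλ):
  k1=λy_n ⇒ h·k1=z·y_n;  k2=λ(1+4/5z)y_n ⇒ h·k2=z(1+4/5z)y_n
  y_{n+1}/y_n = 1 + 6/13z + 7/13z(1+4/5z) = 1 + z + 28/65z²
  ⇒ R(z) = 1 + z + 28/65z².

Solve |R(x)|<1 on ℝ⁻.
x=-1.19: |R|=0.4200
R=1: x+28/65x²=0 ⇒ x=−65/28=-2.3214; min R=1−1/(4·28/65)=0.4196>−1
Confirm numerically:
  x=-2.040: |R|=0.75269 <1
  x=-1.736: |R|=0.56221 <1
  x=-1.318: |R|=0.43030 <1
  x=-2.862: |R|=1.66645 >1
  x=-2.527: |R|=1.22378 >1
  x=-2.372: |R|=1.05167 >1
Stable set (-2.3214, 0).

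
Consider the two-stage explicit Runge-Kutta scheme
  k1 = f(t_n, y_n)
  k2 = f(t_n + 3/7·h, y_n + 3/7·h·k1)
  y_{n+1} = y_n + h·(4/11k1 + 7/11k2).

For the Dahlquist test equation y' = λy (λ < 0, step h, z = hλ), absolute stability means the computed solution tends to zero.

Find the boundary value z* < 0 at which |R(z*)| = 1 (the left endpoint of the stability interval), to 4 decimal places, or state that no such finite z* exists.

On y'=λy, z=hλ:
  k1=λy_n ⇒ h·k1=z·y_n;  k2=λ(1+3/7z)y_n ⇒ h·k2=z(1+3/7z)y_n
  y_{n+1}/y_n = 1 + 4/11z + 7/11z(1+3/7z) = 1 + z + 3/11z²
  ⇒ R(z) = 1 + z + 3/11z².

Need |R(x)|<1, x<0.
x=-1.75: |R|=0.0852
R=1: x+3/11x²=0 ⇒ x=−11/3=-3.6667; min R=1−1/(4·3/11)=0.0833>−1
Confirm numerically:
  x=-3.604: |R|=0.93840 <1
  x=-2.814: |R|=0.34562 <1
  x=-2.592: |R|=0.24031 <1
  x=-4.184: |R|=1.59032 >1
  x=-4.161: |R|=1.56098 >1
Stable set (-3.6667, 0).

z* = -3.6667.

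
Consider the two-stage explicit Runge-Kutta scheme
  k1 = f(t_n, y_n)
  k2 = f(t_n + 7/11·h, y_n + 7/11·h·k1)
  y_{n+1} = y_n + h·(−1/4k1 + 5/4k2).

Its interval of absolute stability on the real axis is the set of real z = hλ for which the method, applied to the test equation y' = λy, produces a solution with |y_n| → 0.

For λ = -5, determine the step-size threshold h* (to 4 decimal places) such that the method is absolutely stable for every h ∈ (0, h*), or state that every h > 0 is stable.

With y'=λy (z=hλ):
  k1=λy_n ⇒ h·k1=z·y_n;  k2=λ(1+7/11z)y_n ⇒ h·k2=z(1+7/11z)y_n
  y_{n+1}/y_n = 1 − 1/4z + 5/4z(1+7/11z) = 1 + z + 35/44z²
  so R(z) = 1 + z + 35/44z².

Boundary: |R(x)|=1, x<0.
x=-1.06: |R|=0.8338
R=1: x+35/44x²=0 ⇒ x=−44/35=-1.2571; min R=1−1/(4·35/44)=0.6857>−1
Confirm numerically:
  x=-1.227: |R|=0.97058 <1
  x=-1.192: |R|=0.93823 <1
  x=-0.606: |R|=0.68612 <1
  x=-1.747: |R|=1.68073 >1
  x=-1.504: |R|=1.29533 >1
So |R|<1 on (-1.2571, 0).

(-1.2571,0); λ=-5 ⇒ h* = (44/35)/5 = 0.2514.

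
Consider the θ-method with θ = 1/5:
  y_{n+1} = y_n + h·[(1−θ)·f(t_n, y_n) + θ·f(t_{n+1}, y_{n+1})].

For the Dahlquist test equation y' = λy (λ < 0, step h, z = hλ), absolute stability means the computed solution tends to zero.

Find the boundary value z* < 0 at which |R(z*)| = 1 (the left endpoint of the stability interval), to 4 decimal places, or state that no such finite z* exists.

z* = -3.3333.

On y'=λy, z=hλ:
  y_{n+1} = y_n + z·[4/5·y_n + 1/5·y_{n+1}] ⇒ (1 − 1/5z)y_{n+1} = (1 + 4/5z)y_n
  ⇒ R(z) = (1 + 4/5z)/(1 − 1/5z).

Solve |R(x)|<1 on ℝ⁻.
x=-0.42: |R|=0.6125
R=−1: 1+4/5x = −1+1/5x ⇒ -3/5x=2 ⇒ x=2/(-3/5)=-3.3333
Confirm numerically:
  x=-2.704: |R|=0.75493 <1
  x=-2.640: |R|=0.72775 <1
  x=-1.745: |R|=0.29355 <1
  x=-1.697: |R|=0.26699 <1
  x=-3.784: |R|=1.15392 >1
  x=-3.704: |R|=1.12776 >1
  x=-3.357: |R|=1.00850 >1
Interval (-3.3333, 0).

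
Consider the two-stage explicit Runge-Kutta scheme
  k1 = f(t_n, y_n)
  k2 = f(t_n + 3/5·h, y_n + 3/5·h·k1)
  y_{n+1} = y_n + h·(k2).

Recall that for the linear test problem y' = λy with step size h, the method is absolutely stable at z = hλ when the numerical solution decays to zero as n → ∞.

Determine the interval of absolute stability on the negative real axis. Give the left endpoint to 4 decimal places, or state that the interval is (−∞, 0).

On y'=λy, z=hλ:
  k1=λy_n ⇒ h·k1=z·y_n;  k2=λ(1+3/5z)y_n ⇒ h·k2=z(1+3/5z)y_n
  y_{n+1}/y_n = 1 + z(1+3/5z) = 1 + z + 3/5z²
  Hence R(z) = 1 + z + 3/5z².

Boundary: |R(x)|=1, x<0.
x=-0.49: |R|=0.6541
R=1: x+3/5x²=0 ⇒ x=−5/3=-1.6667; min R=1−1/(4·3/5)=0.5833>−1
Confirm numerically:
  x=-1.182: |R|=0.65627 <1
  x=-1.116: |R|=0.63127 <1
  x=-1.105: |R|=0.62761 <1
  x=-2.057: |R|=1.48175 >1
  x=-1.726: |R|=1.06145 >1
Stable set (-1.6667, 0).

z∈(-1.6667,0).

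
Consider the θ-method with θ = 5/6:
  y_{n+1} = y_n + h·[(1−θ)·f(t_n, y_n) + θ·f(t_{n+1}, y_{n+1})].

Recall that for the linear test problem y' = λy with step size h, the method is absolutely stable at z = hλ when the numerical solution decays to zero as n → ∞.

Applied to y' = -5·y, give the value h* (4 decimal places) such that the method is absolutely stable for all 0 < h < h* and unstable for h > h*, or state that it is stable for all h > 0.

Test eqn y'=λy, z=hλ:
  y_{n+1} = y_n + z·[1/6·y_n + 5/6·y_{n+1}] ⇒ (1 − 5/6z)y_{n+1} = (1 + 1/6z)y_n
  R(z) = (1 + 1/6z)/(1 − 5/6z).

Need |R(x)|<1, x<0.
x=-0.71: |R|=0.5539
x=-2: |R|=0.2500
x=-10: |R|=0.0714
x=-100: |R|=0.1858
θ=5/6≥1/2 ⇒ |1+1/6x|<|1−5/6x| ∀x<0 ⇒ interval (−∞,0).

unbounded; (−∞, 0). Any h>0 works for λ=-5.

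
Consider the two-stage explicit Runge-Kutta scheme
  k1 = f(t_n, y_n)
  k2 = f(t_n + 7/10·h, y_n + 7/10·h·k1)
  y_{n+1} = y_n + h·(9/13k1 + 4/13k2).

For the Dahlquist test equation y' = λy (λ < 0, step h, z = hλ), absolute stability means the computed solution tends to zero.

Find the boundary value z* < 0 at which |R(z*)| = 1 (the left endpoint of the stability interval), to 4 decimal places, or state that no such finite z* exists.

left endpoint -4.6429.

Set f=λy, z=hλ:
  k1=λy_n ⇒ h·k1=z·y_n;  k2=λ(1+7/10z)y_n ⇒ h·k2=z(1+7/10z)y_n
  y_{n+1}/y_n = 1 + 9/13z + 4/13z(1+7/10z) = 1 + z + 14/65z²
  ⇒ R(z) = 1 + z + 14/65z².

Need |R(x)|<1, x<0.
x=-1.71: |R|=0.0802
R=1: x+14/65x²=0 ⇒ x=−65/14=-4.6429; min R=1−1/(4·14/65)=-0.1607>−1
Confirm numerically:
  x=-3.799: |R|=0.30952 <1
  x=-3.666: |R|=0.22867 <1
  x=-2.678: |R|=0.13333 <1
  x=-4.966: |R|=1.34563 >1
  x=-4.897: |R|=1.26805 >1
So |R|<1 on (-4.6429, 0).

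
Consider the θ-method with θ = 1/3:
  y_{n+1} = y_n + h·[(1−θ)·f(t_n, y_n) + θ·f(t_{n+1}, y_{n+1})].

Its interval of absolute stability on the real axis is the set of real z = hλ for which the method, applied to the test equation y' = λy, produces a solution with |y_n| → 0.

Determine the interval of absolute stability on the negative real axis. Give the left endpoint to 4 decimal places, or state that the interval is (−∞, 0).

With y'=λy (z=hλ):
  y_{n+1} = y_n + z·[2/3·y_n + 1/3·y_{n+1}] ⇒ (1 − 1/3z)y_{n+1} = (1 + 2/3z)y_n
  ⇒ R(z) = (1 + 2/3z)/(1 − 1/3z).

Solve |R(x)|<1 on ℝ⁻.
x=-0.66: |R|=0.4590
R=−1: 1+2/3x = −1+1/3x ⇒ -1/3x=2 ⇒ x=2/(-1/3)=-6.0000
Confirm numerically:
  x=-4.803: |R|=0.84660 <1
  x=-3.979: |R|=0.71042 <1
  x=-2.975: |R|=0.49372 <1
  x=-6.451: |R|=1.04772 >1
  x=-6.067: |R|=1.00739 >1
So |R|<1 on (-6.0000, 0).

(-6.0000, 0).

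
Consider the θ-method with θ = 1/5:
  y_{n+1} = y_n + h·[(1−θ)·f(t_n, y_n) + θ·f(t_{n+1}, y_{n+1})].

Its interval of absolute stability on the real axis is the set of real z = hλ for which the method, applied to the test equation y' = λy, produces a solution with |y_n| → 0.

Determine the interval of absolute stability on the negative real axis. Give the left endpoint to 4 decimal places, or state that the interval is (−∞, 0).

On y'=λy, z=hλ:
  y_{n+1} = y_n + z·[4/5·y_n + 1/5·y_{n+1}] ⇒ (1 − 1/5z)y_{n+1} = (1 + 4/5z)y_n
  R(z) = (1 + 4/5z)/(1 − 1/5z).

Need |R(x)|<1, x<0.
x=-1.12: |R|=0.0850
R=−1: 1+4/5x = −1+1/5x ⇒ -3/5x=2 ⇒ x=2/(-3/5)=-3.3333
Confirm numerically:
  x=-3.120: |R|=0.92118 <1
  x=-3.056: |R|=0.89672 <1
  x=-2.029: |R|=0.44331 <1
  x=-1.660: |R|=0.24625 <1
  x=-3.806: |R|=1.16103 >1
  x=-3.575: |R|=1.08455 >1
Stable set (-3.3333, 0).

(-3.3333, 0).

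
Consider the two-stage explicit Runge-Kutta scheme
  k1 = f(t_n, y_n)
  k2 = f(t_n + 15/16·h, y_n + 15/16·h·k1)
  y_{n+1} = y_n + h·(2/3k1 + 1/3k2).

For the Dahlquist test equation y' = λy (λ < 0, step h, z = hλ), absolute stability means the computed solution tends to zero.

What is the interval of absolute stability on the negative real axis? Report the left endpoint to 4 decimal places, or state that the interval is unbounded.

(-3.2000, 0).

Set f=λy, z=hλ:
  k1=λy_n ⇒ h·k1=z·y_n;  k2=λ(1+15/16z)y_n ⇒ h·k2=z(1+15/16z)y_n
  y_{n+1}/y_n = 1 + 2/3z + 1/3z(1+15/16z) = 1 + z + 5/16z²
  so R(z) = 1 + z + 5/16z².

Need |R(x)|<1, x<0.
x=-1.62: |R|=0.2001
R=1: x+5/16x²=0 ⇒ x=−16/5=-3.2000; min R=1−1/(4·5/16)=0.2000>−1
Confirm numerically:
  x=-2.978: |R|=0.79340 <1
  x=-2.880: |R|=0.71200 <1
  x=-2.745: |R|=0.60970 <1
  x=-1.376: |R|=0.21568 <1
  x=-3.362: |R|=1.17020 >1
  x=-3.339: |R|=1.14504 >1
So |R|<1 on (-3.2000, 0).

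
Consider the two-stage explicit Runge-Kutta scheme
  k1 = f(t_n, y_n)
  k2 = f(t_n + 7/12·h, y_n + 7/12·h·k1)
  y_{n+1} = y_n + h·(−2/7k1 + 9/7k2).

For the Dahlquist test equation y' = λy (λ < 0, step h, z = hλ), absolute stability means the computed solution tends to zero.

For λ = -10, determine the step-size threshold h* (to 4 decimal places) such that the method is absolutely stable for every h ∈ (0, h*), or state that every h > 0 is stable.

Set f=λy, z=hλ:
  k1=λy_n ⇒ h·k1=z·y_n;  k2=λ(1+7/12z)y_n ⇒ h·k2=z(1+7/12z)y_n
  y_{n+1}/y_n = 1 − 2/7z + 9/7z(1+7/12z) = 1 + z + 3/4z²
  R(z) = 1 + z + 3/4z².

Boundary: |R(x)|=1, x<0.
x=-0.64: |R|=0.6672
R=1: x+3/4x²=0 ⇒ x=−4/3=-1.3333; min R=1−1/(4·3/4)=0.6667>−1
Confirm numerically:
  x=-1.194: |R|=0.87523 <1
  x=-1.130: |R|=0.82767 <1
  x=-0.745: |R|=0.67127 <1
  x=-1.905: |R|=1.81677 >1
  x=-1.833: |R|=1.68692 >1
  x=-1.394: |R|=1.06343 >1
Stable set (-1.3333, 0).

(-1.3333,0); λ=-10 ⇒ h* = (4/3)/10 = 0.1333.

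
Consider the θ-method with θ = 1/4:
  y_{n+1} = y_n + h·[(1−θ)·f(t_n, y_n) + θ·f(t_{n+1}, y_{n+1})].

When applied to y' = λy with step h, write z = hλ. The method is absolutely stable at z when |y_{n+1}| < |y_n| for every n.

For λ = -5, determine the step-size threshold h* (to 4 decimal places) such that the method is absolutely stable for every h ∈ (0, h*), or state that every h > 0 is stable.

(-4.0000,0); λ=-5 ⇒ h* = (4)/5 = 0.8000.

On y'=λy, z=hλ:
  y_{n+1} = y_n + z·[3/4·y_n + 1/4·y_{n+1}] ⇒ (1 − 1/4z)y_{n+1} = (1 + 3/4z)y_n
  so R(z) = (1 + 3/4z)/(1 − 1/4z).

Need |R(x)|<1, x<0.
x=-1.08: |R|=0.1496
R=−1: 1+3/4x = −1+1/4x ⇒ -1/2x=2 ⇒ x=2/(-1/2)=-4.0000
Confirm numerically:
  x=-3.964: |R|=0.99096 <1
  x=-3.373: |R|=0.82992 <1
  x=-3.139: |R|=0.75879 <1
  x=-2.289: |R|=0.45588 <1
  x=-4.562: |R|=1.13128 >1
  x=-4.424: |R|=1.10066 >1
  x=-4.355: |R|=1.08498 >1
Interval (-4.0000, 0).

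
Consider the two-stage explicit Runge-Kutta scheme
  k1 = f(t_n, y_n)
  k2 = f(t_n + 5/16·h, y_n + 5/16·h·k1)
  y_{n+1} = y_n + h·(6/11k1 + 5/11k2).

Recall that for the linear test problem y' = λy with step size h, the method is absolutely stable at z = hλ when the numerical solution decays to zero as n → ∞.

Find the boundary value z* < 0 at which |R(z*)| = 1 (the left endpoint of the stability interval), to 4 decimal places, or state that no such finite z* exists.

On y'=λy, z=hλ:
  k1=λy_n ⇒ h·k1=z·y_n;  k2=λ(1+5/16z)y_n ⇒ h·k2=z(1+5/16z)y_n
  y_{n+1}/y_n = 1 + 6/11z + 5/11z(1+5/16z) = 1 + z + 25/176z²
  ⇒ R(z) = 1 + z + 25/176z².

Find x<0 with |R(x)|<1.
x=-1.3: |R|=0.0599
R=1: x+25/176x²=0 ⇒ x=−176/25=-7.0400; min R=1−1/(4·25/176)=-0.7600>−1
Confirm numerically:
  x=-4.939: |R|=0.47398 <1
  x=-3.634: |R|=0.75815 <1
  x=-2.822: |R|=0.69079 <1
  x=-7.250: |R|=1.21626 >1
  x=-7.198: |R|=1.16155 >1
Stable set (-7.0400, 0).

left endpoint -7.0400.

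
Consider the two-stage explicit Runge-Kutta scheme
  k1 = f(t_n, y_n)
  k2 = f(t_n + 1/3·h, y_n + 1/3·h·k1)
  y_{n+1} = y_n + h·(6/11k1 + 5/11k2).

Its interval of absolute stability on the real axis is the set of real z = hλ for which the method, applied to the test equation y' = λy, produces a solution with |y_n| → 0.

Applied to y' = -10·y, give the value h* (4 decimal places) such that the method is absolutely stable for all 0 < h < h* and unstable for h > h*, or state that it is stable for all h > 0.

With y'=λy (z=hλ):
  k1=λy_n ⇒ h·k1=z·y_n;  k2=λ(1+1/3z)y_n ⇒ h·k2=z(1+1/3z)y_n
  y_{n+1}/y_n = 1 + 6/11z + 5/11z(1+1/3z) = 1 + z + 5/33z²
  Hence R(z) = 1 + z + 5/33z².

Find x<0 with |R(x)|<1.
x=-1.47: |R|=0.1426
R=1: x+5/33x²=0 ⇒ x=−33/5=-6.6000; min R=1−1/(4·5/33)=-0.6500>−1
Confirm numerically:
  x=-6.141: |R|=0.57292 <1
  x=-5.221: |R|=0.09087 <1
  x=-3.514: |R|=0.64306 <1
  x=-3.301: |R|=0.65000 <1
  x=-7.075: |R|=1.50919 >1
  x=-6.828: |R|=1.23588 >1
Interval (-6.6000, 0).

(-6.6000,0); λ=-10 ⇒ h* = (33/5)/10 = 0.6600.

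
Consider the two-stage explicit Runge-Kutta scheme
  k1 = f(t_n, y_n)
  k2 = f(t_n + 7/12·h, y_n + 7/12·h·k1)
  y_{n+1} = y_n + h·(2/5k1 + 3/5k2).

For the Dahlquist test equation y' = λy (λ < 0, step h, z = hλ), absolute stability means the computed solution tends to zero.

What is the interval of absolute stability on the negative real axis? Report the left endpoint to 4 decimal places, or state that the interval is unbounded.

Set f=λy, z=hλ:
  k1=λy_n ⇒ h·k1=z·y_n;  k2=λ(1+7/12z)y_n ⇒ h·k2=z(1+7/12z)y_n
  y_{n+1}/y_n = 1 + 2/5z + 3/5z(1+7/12z) = 1 + z + 7/20z²
  R(z) = 1 + z + 7/20z².

Solve |R(x)|<1 on ℝ⁻.
x=-1.52: |R|=0.2886
R=1: x+7/20x²=0 ⇒ x=−20/7=-2.8571; min R=1−1/(4·7/20)=0.2857>−1
Confirm numerically:
  x=-2.133: |R|=0.45939 <1
  x=-1.639: |R|=0.30121 <1
  x=-1.554: |R|=0.29122 <1
  x=-3.379: |R|=1.61717 >1
  x=-3.095: |R|=1.25766 >1
Interval (-2.8571, 0).

z∈(-2.8571,0).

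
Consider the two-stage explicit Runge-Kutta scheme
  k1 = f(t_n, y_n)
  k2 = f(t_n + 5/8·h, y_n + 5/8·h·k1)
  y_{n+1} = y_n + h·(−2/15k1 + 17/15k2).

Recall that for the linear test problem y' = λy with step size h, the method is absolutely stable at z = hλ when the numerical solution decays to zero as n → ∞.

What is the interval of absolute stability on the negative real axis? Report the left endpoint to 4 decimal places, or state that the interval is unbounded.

z∈(-1.4118,0).

Set f=λy, z=hλ:
  k1=λy_n ⇒ h·k1=z·y_n;  k2=λ(1+5/8z)y_n ⇒ h·k2=z(1+5/8z)y_n
  y_{n+1}/y_n = 1 − 2/15z + 17/15z(1+5/8z) = 1 + z + 17/24z²
  R(z) = 1 + z + 17/24z².

Need |R(x)|<1, x<0.
x=-1.51: |R|=1.1051
R=1: x+17/24x²=0 ⇒ x=−24/17=-1.4118; min R=1−1/(4·17/24)=0.6471>−1
Confirm numerically:
  x=-1.331: |R|=0.92386 <1
  x=-1.169: |R|=0.79898 <1
  x=-0.688: |R|=0.64729 <1
  x=-0.582: |R|=0.65793 <1
  x=-1.586: |R|=1.19574 >1
  x=-1.448: |R|=1.03717 >1
Interval (-1.4118, 0).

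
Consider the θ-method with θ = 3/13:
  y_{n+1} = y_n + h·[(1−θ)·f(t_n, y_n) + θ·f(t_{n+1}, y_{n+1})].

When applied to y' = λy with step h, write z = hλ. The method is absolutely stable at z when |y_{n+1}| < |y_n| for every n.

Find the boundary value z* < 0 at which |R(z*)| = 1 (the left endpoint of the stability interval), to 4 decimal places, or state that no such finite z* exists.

left endpoint -3.7143.

Set f=λy, z=hλ:
  y_{n+1} = y_n + z·[10/13·y_n + 3/13·y_{n+1}] ⇒ (1 − 3/13z)y_{n+1} = (1 + 10/13z)y_n
  Hence R(z) = (1 + 10/13z)/(1 − 3/13z).

Find x<0 with |R(x)|<1.
x=-0.32: |R|=0.7020
R=−1: 1+10/13x = −1+3/13x ⇒ -7/13x=2 ⇒ x=2/(-7/13)=-3.7143
Confirm numerically:
  x=-3.024: |R|=0.78108 <1
  x=-2.828: |R|=0.71123 <1
  x=-2.276: |R|=0.49223 <1
  x=-3.868: |R|=1.04373 >1
  x=-3.776: |R|=1.01776 >1
Interval (-3.7143, 0).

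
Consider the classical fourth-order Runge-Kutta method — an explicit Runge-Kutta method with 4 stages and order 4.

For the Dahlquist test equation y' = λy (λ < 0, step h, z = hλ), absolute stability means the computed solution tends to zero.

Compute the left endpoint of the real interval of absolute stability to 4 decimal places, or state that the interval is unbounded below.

Set f=λy, z=hλ:
  order 4, 4-stage ⇒ R(z)=1+z+z^2/2+z^3/6+z^4/24
  (e.g. R(-1.24)=0.30954, |R|=0.30954)

Find x<0 with |R(x)|<1.
x=-1.24: |R|=0.3095
|R(-3.17)|=1.7528 |R(-2.74)|=0.9338 |R(-2.52)|=0.6683
Bisect:
  x_lo=-3.1366 |R|=1.6725  x_hi=-0.3666 |R|=0.6932
  mid=-1.75161 |R|=0.27899 →hi
  mid=-2.44413 |R|=0.59622 →hi
  mid=-2.79039 |R|=1.00771 →lo
  mid=-2.61726 |R|=0.77484 →hi
  mid=-2.70382 |R|=0.88396 →hi
  mid=-2.74711 |R|=0.94393 →hi
  mid=-2.76875 |R|=0.97534 →hi
  mid=-2.77957 |R|=0.99140 →hi
  mid=-2.78498 |R|=0.99952 →hi
  mid=-2.78768 |R|=1.00361 →lo
  ...
  [-2.78532,-2.78515] ⇒ x*=-2.7853
So |R|<1 on (-2.7853, 0).

z* = -2.7853.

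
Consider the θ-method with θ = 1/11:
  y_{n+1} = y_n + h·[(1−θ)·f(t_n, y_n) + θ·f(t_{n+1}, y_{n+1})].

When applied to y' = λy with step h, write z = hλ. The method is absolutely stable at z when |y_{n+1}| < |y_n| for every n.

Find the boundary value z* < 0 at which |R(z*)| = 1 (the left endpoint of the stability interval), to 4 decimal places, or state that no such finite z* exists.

left endpoint -2.4444.

On y'=λy, z=hλ:
  y_{n+1} = y_n + z·[10/11·y_n + 1/11·y_{n+1}] ⇒ (1 − 1/11z)y_{n+1} = (1 + 10/11z)y_n
  ⇒ R(z) = (1 + 10/11z)/(1 − 1/11z).

Boundary: |R(x)|=1, x<0.
x=-1.35: |R|=0.2024
R=−1: 1+10/11x = −1+1/11x ⇒ -9/11x=2 ⇒ x=2/(-9/11)=-2.4444
Confirm numerically:
  x=-2.208: |R|=0.83889 <1
  x=-1.860: |R|=0.59098 <1
  x=-1.693: |R|=0.46719 <1
  x=-2.922: |R|=1.30872 >1
  x=-2.914: |R|=1.30372 >1
  x=-2.635: |R|=1.12578 >1
So |R|<1 on (-2.4444, 0).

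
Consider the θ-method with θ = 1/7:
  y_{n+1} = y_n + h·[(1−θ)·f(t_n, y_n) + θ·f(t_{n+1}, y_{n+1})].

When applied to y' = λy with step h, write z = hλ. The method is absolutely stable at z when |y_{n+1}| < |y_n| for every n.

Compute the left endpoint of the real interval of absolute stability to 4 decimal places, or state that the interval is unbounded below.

z* = -2.8000.

Test eqn y'=λy, z=hλ:
  y_{n+1} = y_n + z·[6/7·y_n + 1/7·y_{n+1}] ⇒ (1 − 1/7z)y_{n+1} = (1 + 6/7z)y_n
  Hence R(z) = (1 + 6/7z)/(1 − 1/7z).

Boundary: |R(x)|=1, x<0.
x=-0.71: |R|=0.3554
R=−1: 1+6/7x = −1+1/7x ⇒ -5/7x=2 ⇒ x=2/(-5/7)=-2.8000
Confirm numerically:
  x=-1.755: |R|=0.40320 <1
  x=-1.584: |R|=0.29171 <1
  x=-1.469: |R|=0.21419 <1
  x=-1.272: |R|=0.07640 <1
  x=-3.265: |R|=1.22650 >1
  x=-3.064: |R|=1.13116 >1
  x=-2.979: |R|=1.08969 >1
So |R|<1 on (-2.8000, 0).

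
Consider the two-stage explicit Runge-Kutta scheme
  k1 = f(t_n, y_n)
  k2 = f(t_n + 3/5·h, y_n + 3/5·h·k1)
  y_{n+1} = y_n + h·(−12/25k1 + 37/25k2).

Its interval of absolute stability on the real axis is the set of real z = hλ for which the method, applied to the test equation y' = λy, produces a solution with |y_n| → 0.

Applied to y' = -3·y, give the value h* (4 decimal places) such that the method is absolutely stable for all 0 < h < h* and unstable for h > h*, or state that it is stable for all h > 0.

With y'=λy (z=hλ):
  k1=λy_n ⇒ h·k1=z·y_n;  k2=λ(1+3/5z)y_n ⇒ h·k2=z(1+3/5z)y_n
  y_{n+1}/y_n = 1 − 12/25z + 37/25z(1+3/5z) = 1 + z + 111/125z²
  so R(z) = 1 + z + 111/125z².

Find x<0 with |R(x)|<1.
x=-0.41: |R|=0.7393
R=1: x+111/125x²=0 ⇒ x=−125/111=-1.1261; min R=1−1/(4·111/125)=0.7185>−1
Confirm numerically:
  x=-1.002: |R|=0.88956 <1
  x=-0.974: |R|=0.86842 <1
  x=-0.800: |R|=0.76832 <1
  x=-1.627: |R|=1.72365 >1
  x=-1.403: |R|=1.34495 >1
  x=-1.315: |R|=1.22055 >1
Stable set (-1.1261, 0).

(-1.1261,0); λ=-3 ⇒ h* = (125/111)/3 = 0.3754.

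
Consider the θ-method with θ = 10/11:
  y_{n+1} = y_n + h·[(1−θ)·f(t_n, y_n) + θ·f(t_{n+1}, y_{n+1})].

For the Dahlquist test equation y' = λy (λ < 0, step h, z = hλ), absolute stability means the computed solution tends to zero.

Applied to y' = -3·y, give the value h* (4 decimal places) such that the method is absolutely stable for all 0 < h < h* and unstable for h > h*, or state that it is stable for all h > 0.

Set f=λy, z=hλ:
  y_{n+1} = y_n + z·[1/11·y_n + 10/11·y_{n+1}] ⇒ (1 − 10/11z)y_{n+1} = (1 + 1/11z)y_n
  so R(z) = (1 + 1/11z)/(1 − 10/11z).

Find x<0 with |R(x)|<1.
x=-1.78: |R|=0.3201
x=-2: |R|=0.2903
x=-10: |R|=0.0090
x=-100: |R|=0.0880
θ=10/11≥1/2 ⇒ |1+1/11x|<|1−10/11x| ∀x<0 ⇒ unbounded interval.

(−∞, 0) — no finite endpoint. Any h>0 works for λ=-3.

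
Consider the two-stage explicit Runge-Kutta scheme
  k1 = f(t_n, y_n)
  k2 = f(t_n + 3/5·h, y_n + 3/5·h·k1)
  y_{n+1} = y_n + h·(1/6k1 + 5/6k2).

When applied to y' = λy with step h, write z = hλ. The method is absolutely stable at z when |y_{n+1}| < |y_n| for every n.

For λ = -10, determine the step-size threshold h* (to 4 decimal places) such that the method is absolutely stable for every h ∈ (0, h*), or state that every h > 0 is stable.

Test eqn y'=λy, z=hλ:
  k1=λy_n ⇒ h·k1=z·y_n;  k2=λ(1+3/5z)y_n ⇒ h·k2=z(1+3/5z)y_n
  y_{n+1}/y_n = 1 + 1/6z + 5/6z(1+3/5z) = 1 + z + 1/2z²
  Hence R(z) = 1 + z + 1/2z².

Find x<0 with |R(x)|<1.
x=-0.99: |R|=0.5000
R=1: x+1/2x²=0 ⇒ x=−2=-2.0000; min R=1−1/(4·1/2)=0.5000>−1
Confirm numerically:
  x=-1.834: |R|=0.84778 <1
  x=-1.396: |R|=0.57841 <1
  x=-1.071: |R|=0.50252 <1
  x=-0.910: |R|=0.50405 <1
  x=-2.565: |R|=1.72461 >1
  x=-2.370: |R|=1.43845 >1
  x=-2.130: |R|=1.13845 >1
Interval (-2.0000, 0).

(-2.0000,0); λ=-10 ⇒ h* = (2)/10 = 0.2000.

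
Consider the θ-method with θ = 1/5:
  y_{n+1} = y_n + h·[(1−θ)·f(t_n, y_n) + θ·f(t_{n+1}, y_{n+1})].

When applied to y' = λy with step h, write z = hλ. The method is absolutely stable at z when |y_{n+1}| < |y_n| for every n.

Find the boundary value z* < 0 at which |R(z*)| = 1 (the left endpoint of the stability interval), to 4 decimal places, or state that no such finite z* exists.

z* = -3.3333.

With y'=λy (z=hλ):
  y_{n+1} = y_n + z·[4/5·y_n + 1/5·y_{n+1}] ⇒ (1 − 1/5z)y_{n+1} = (1 + 4/5z)y_n
  ⇒ R(z) = (1 + 4/5z)/(1 − 1/5z).

Boundary: |R(x)|=1, x<0.
x=-0.95: |R|=0.2017
R=−1: 1+4/5x = −1+1/5x ⇒ -3/5x=2 ⇒ x=2/(-3/5)=-3.3333
Confirm numerically:
  x=-2.821: |R|=0.80348 <1
  x=-2.678: |R|=0.74394 <1
  x=-1.483: |R|=0.14376 <1
  x=-3.880: |R|=1.18468 >1
  x=-3.619: |R|=1.09943 >1
  x=-3.486: |R|=1.05397 >1
Stable set (-3.3333, 0).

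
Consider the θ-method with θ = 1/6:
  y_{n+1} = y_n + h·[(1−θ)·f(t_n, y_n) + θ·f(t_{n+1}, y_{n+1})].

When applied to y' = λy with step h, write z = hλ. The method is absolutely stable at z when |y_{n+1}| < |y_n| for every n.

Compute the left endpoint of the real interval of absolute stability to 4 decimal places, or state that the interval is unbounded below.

On y'=λy, z=hλ:
  y_{n+1} = y_n + z·[5/6·y_n + 1/6·y_{n+1}] ⇒ (1 − 1/6z)y_{n+1} = (1 + 5/6z)y_n
  Hence R(z) = (1 + 5/6z)/(1 − 1/6z).

Find x<0 with |R(x)|<1.
x=-1.8: |R|=0.3846
R=−1: 1+5/6x = −1+1/6x ⇒ -2/3x=2 ⇒ x=2/(-2/3)=-3.0000
Confirm numerically:
  x=-2.774: |R|=0.89697 <1
  x=-2.250: |R|=0.63636 <1
  x=-2.010: |R|=0.50562 <1
  x=-1.677: |R|=0.31067 <1
  x=-3.170: |R|=1.07415 >1
  x=-3.089: |R|=1.03917 >1
Stable set (-3.0000, 0).

z* = -3.0000.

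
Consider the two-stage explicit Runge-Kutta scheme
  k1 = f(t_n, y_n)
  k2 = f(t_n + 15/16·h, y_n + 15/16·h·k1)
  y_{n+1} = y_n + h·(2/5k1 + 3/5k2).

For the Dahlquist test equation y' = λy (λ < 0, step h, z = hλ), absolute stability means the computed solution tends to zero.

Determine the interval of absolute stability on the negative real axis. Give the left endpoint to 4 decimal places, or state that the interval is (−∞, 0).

(-1.7778, 0).

Test eqn y'=λy, z=hλ:
  k1=λy_n ⇒ h·k1=z·y_n;  k2=λ(1+15/16z)y_n ⇒ h·k2=z(1+15/16z)y_n
  y_{n+1}/y_n = 1 + 2/5z + 3/5z(1+15/16z) = 1 + z + 9/16z²
  Hence R(z) = 1 + z + 9/16z².

Find x<0 with |R(x)|<1.
x=-1.78: |R|=1.0022
R=1: x+9/16x²=0 ⇒ x=−16/9=-1.7778; min R=1−1/(4·9/16)=0.5556>−1
Confirm numerically:
  x=-1.658: |R|=0.88829 <1
  x=-1.566: |R|=0.81345 <1
  x=-0.802: |R|=0.55980 <1
  x=-2.167: |R|=1.47444 >1
  x=-1.874: |R|=1.10143 >1
Interval (-1.7778, 0).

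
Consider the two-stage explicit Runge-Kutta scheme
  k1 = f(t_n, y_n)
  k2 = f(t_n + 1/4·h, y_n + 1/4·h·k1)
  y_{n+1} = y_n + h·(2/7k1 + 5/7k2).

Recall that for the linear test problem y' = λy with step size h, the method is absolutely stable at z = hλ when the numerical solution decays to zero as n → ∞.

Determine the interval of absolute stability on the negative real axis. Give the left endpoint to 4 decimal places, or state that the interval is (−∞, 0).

(-5.6000, 0).

Set f=λy, z=hλ:
  k1=λy_n ⇒ h·k1=z·y_n;  k2=λ(1+1/4z)y_n ⇒ h·k2=z(1+1/4z)y_n
  y_{n+1}/y_n = 1 + 2/7z + 5/7z(1+1/4z) = 1 + z + 5/28z²
  Hence R(z) = 1 + z + 5/28z².

Solve |R(x)|<1 on ℝ⁻.
x=-1.26: |R|=0.0235
R=1: x+5/28x²=0 ⇒ x=−28/5=-5.6000; min R=1−1/(4·5/28)=-0.4000>−1
Confirm numerically:
  x=-4.789: |R|=0.30645 <1
  x=-4.243: |R|=0.02817 <1
  x=-3.041: |R|=0.38963 <1
  x=-2.899: |R|=0.39825 <1
  x=-6.115: |R|=1.56236 >1
  x=-5.724: |R|=1.12675 >1
  x=-5.640: |R|=1.04029 >1
So |R|<1 on (-5.6000, 0).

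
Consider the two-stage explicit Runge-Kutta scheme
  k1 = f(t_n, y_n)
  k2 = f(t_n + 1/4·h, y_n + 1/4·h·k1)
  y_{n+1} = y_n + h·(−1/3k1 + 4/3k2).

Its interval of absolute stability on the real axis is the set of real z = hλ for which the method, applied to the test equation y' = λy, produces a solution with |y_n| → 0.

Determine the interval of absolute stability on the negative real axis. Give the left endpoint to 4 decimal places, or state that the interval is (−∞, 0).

With y'=λy (z=hλ):
  k1=λy_n ⇒ h·k1=z·y_n;  k2=λ(1+1/4z)y_n ⇒ h·k2=z(1+1/4z)y_n
  y_{n+1}/y_n = 1 − 1/3z + 4/3z(1+1/4z) = 1 + z + 1/3z²
  so R(z) = 1 + z + 1/3z².

Solve |R(x)|<1 on ℝ⁻.
x=-0.49: |R|=0.5900
R=1: x+1/3x²=0 ⇒ x=−3=-3.0000; min R=1−1/(4·1/3)=0.2500>−1
Confirm numerically:
  x=-2.403: |R|=0.52180 <1
  x=-1.966: |R|=0.32239 <1
  x=-1.568: |R|=0.25154 <1
  x=-3.566: |R|=1.67279 >1
  x=-3.489: |R|=1.56871 >1
Interval (-3.0000, 0).

(-3.0000, 0).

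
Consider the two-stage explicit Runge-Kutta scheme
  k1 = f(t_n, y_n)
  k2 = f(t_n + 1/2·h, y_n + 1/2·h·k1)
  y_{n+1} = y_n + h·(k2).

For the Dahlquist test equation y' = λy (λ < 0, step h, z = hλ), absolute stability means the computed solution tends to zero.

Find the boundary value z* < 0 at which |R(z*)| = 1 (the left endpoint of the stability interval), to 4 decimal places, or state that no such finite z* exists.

z* = -2.0000.

With y'=λy (z=hλ):
  k1=λy_n ⇒ h·k1=z·y_n;  k2=λ(1+1/2z)y_n ⇒ h·k2=z(1+1/2z)y_n
  y_{n+1}/y_n = 1 + z(1+1/2z) = 1 + z + 1/2z²
  R(z) = 1 + z + 1/2z².

Boundary: |R(x)|=1, x<0.
x=-0.94: |R|=0.5018
R=1: x+1/2x²=0 ⇒ x=−2=-2.0000; min R=1−1/(4·1/2)=0.5000>−1
Confirm numerically:
  x=-1.979: |R|=0.97922 <1
  x=-1.740: |R|=0.77380 <1
  x=-1.652: |R|=0.71255 <1
  x=-2.523: |R|=1.65976 >1
  x=-2.053: |R|=1.05440 >1
Stable set (-2.0000, 0).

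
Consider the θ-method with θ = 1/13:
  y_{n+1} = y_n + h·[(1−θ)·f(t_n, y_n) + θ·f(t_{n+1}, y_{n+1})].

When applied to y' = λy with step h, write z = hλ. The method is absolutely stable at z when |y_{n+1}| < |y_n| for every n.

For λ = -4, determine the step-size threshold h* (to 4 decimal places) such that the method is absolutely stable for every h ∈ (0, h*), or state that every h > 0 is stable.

(-2.3636,0); λ=-4 ⇒ h* = (26/11)/4 = 0.5909.

Set f=λy, z=hλ:
  y_{n+1} = y_n + z·[12/13·y_n + 1/13·y_{n+1}] ⇒ (1 − 1/13z)y_{n+1} = (1 + 12/13z)y_n
  so R(z) = (1 + 12/13z)/(1 − 1/13z).

Find x<0 with |R(x)|<1.
x=-0.83: |R|=0.2198
R=−1: 1+12/13x = −1+1/13x ⇒ -11/13x=2 ⇒ x=2/(-11/13)=-2.3636
Confirm numerically:
  x=-1.821: |R|=0.59726 <1
  x=-1.333: |R|=0.20903 <1
  x=-1.276: |R|=0.16195 <1
  x=-1.130: |R|=0.03963 <1
  x=-2.921: |R|=1.38509 >1
  x=-2.757: |R|=1.27461 >1
  x=-2.404: |R|=1.02882 >1
Interval (-2.3636, 0).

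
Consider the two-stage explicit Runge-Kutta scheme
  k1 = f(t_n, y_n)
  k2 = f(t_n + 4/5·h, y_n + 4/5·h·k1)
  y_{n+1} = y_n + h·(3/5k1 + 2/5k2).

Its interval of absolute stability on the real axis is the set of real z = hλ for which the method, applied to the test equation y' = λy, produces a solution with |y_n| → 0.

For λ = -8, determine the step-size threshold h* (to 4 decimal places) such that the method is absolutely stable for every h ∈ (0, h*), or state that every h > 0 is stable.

(-3.1250,0); λ=-8 ⇒ h* = (25/8)/8 = 0.3906.

Test eqn y'=λy, z=hλ:
  k1=λy_n ⇒ h·k1=z·y_n;  k2=λ(1+4/5z)y_n ⇒ h·k2=z(1+4/5z)y_n
  y_{n+1}/y_n = 1 + 3/5z + 2/5z(1+4/5z) = 1 + z + 8/25z²
  R(z) = 1 + z + 8/25z².

Boundary: |R(x)|=1, x<0.
x=-1.68: |R|=0.2232
R=1: x+8/25x²=0 ⇒ x=−25/8=-3.1250; min R=1−1/(4·8/25)=0.2188>−1
Confirm numerically:
  x=-3.049: |R|=0.92585 <1
  x=-2.980: |R|=0.86173 <1
  x=-2.633: |R|=0.58546 <1
  x=-2.096: |R|=0.30983 <1
  x=-3.495: |R|=1.41381 >1
  x=-3.468: |R|=1.38065 >1
  x=-3.148: |R|=1.02317 >1
Interval (-3.1250, 0).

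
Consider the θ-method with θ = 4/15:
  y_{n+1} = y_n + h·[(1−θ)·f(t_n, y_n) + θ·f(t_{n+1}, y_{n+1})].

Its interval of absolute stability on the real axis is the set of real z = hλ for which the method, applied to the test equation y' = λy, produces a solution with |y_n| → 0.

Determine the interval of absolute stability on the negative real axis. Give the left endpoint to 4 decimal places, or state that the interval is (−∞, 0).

With y'=λy (z=hλ):
  y_{n+1} = y_n + z·[11/15·y_n + 4/15·y_{n+1}] ⇒ (1 − 4/15z)y_{n+1} = (1 + 11/15z)y_n
  R(z) = (1 + 11/15z)/(1 − 4/15z).

Solve |R(x)|<1 on ℝ⁻.
x=-1.58: |R|=0.1116
R=−1: 1+11/15x = −1+4/15x ⇒ -7/15x=2 ⇒ x=2/(-7/15)=-4.2857
Confirm numerically:
  x=-3.417: |R|=0.78788 <1
  x=-2.859: |R|=0.62222 <1
  x=-2.580: |R|=0.52844 <1
  x=-4.628: |R|=1.07150 >1
  x=-4.530: |R|=1.05163 >1
  x=-4.513: |R|=1.04814 >1
So |R|<1 on (-4.2857, 0).

(-4.2857, 0).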